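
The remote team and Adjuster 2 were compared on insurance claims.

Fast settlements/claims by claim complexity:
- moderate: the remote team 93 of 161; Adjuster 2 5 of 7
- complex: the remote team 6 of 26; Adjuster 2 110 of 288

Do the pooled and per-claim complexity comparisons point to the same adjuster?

Moderate: the remote team 93/161 = 57.8%, Adjuster 2 5/7 = 71.4% → Adjuster 2
Complex: the remote team 6/26 = 23.1%, Adjuster 2 110/288 = 38.2% → Adjuster 2
Overall: the remote team 99/187 = 52.9%, Adjuster 2 115/295 = 39.0% → the remote team
Adjuster 2 wins each claim group but the remote team wins overall — the comparison reverses. Adjuster 2's claims skew toward complex, which has a lower base rate.

No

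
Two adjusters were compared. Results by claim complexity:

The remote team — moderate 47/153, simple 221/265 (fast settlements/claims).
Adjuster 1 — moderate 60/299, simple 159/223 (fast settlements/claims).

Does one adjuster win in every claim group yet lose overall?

Moderate: the remote team 47/153 = 30.7%, Adjuster 1 60/299 = 20.1% → the remote team
Simple: the remote team 221/265 = 83.4%, Adjuster 1 159/223 = 71.3% → the remote team
Overall: the remote team 268/418 = 64.1%, Adjuster 1 219/522 = 42.0% → the remote team
The remote team wins overall and in every claim group — no reversal.

No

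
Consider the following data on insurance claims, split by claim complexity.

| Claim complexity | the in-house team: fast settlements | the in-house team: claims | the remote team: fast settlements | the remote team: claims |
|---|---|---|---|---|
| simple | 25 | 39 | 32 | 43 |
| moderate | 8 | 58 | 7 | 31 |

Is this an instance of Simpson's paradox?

Simple: the in-house team 25/39 = 64.1%, the remote team 32/43 = 74.4% → the remote team
Moderate: the in-house team 8/58 = 13.8%, the remote team 7/31 = 22.6% → the remote team
Overall: the in-house team 33/97 = 34.0%, the remote team 39/74 = 52.7% → the remote team
The remote team wins overall and in every claim group — no reversal.

No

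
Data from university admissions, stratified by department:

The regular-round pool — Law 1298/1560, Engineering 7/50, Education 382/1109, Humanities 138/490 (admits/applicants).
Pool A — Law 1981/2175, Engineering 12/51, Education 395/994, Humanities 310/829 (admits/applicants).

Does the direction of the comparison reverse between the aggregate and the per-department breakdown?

Law: the regular-round pool 1298/1560 = 83.2%, Pool A 1981/2175 = 91.1% → Pool A
Engineering: the regular-round pool 7/50 = 14.0%, Pool A 12/51 = 23.5% → Pool A
Education: the regular-round pool 382/1109 = 34.4%, Pool A 395/994 = 39.7% → Pool A
Humanities: the regular-round pool 138/490 = 28.2%, Pool A 310/829 = 37.4% → Pool A
Overall: the regular-round pool 1825/3209 = 56.9%, Pool A 2698/4049 = 66.6% → Pool A
Pool A wins overall and in every department group — no reversal.

No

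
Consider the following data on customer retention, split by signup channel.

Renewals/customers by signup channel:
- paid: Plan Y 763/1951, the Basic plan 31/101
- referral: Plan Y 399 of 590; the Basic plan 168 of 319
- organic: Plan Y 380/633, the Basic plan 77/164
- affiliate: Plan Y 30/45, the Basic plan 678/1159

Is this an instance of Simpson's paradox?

Paid: Plan Y 763/1951 = 39.1%, the Basic plan 31/101 = 30.7% → Plan Y
Referral: Plan Y 399/590 = 67.6%, the Basic plan 168/319 = 52.7% → Plan Y
Organic: Plan Y 380/633 = 60.0%, the Basic plan 77/164 = 47.0% → Plan Y
Affiliate: Plan Y 30/45 = 66.7%, the Basic plan 678/1159 = 58.5% → Plan Y
Overall: Plan Y 1572/3219 = 48.8%, the Basic plan 954/1743 = 54.7% → the Basic plan
Plan Y wins each signup group but the Basic plan wins overall — the comparison reverses. Plan Y's customers skew toward paid, which has a lower base rate.

Yes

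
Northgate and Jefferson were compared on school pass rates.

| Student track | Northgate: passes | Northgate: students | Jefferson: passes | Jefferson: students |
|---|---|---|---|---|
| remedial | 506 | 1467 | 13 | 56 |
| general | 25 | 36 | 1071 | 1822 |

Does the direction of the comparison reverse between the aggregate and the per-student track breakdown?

Yes

Remedial: Northgate 506/1467 = 34.5%, Jefferson 13/56 = 23.2% → Northgate
General: Northgate 25/36 = 69.4%, Jefferson 1071/1822 = 58.8% → Northgate
Overall: Northgate 531/1503 = 35.3%, Jefferson 1084/1878 = 57.7% → Jefferson
Northgate wins each student group but Jefferson wins overall — the comparison reverses. Northgate's students skew toward remedial, which has a lower base rate.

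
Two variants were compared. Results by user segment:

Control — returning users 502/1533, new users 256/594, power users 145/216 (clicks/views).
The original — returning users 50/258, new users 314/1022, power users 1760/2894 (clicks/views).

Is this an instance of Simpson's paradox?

Yes

Returning users: Control 502/1533 = 32.7%, the original 50/258 = 19.4% → Control
New users: Control 256/594 = 43.1%, the original 314/1022 = 30.7% → Control
Power users: Control 145/216 = 67.1%, the original 1760/2894 = 60.8% → Control
Overall: Control 903/2343 = 38.5%, the original 2124/4174 = 50.9% → the original
Control wins each user group but the original wins overall — the comparison reverses. Control's views skew toward returning users, which has a lower base rate.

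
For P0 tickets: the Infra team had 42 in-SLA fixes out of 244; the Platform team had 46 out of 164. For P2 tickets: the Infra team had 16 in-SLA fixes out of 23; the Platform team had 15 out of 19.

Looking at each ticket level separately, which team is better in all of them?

P0: the Infra team 42/244 = 17.2%, the Platform team 46/164 = 28.0% → the Platform team
P2: the Infra team 16/23 = 69.6%, the Platform team 15/19 = 78.9% → the Platform team
The Platform team has the higher rate in both groups.

the Platform team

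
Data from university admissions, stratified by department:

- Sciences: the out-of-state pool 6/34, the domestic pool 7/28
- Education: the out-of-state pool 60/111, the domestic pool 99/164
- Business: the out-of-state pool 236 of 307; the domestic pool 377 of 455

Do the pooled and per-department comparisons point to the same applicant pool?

Sciences: the out-of-state pool 6/34 = 17.6%, the domestic pool 7/28 = 25.0% → the domestic pool
Education: the out-of-state pool 60/111 = 54.1%, the domestic pool 99/164 = 60.4% → the domestic pool
Business: the out-of-state pool 236/307 = 76.9%, the domestic pool 377/455 = 82.9% → the domestic pool
Overall: the out-of-state pool 302/452 = 66.8%, the domestic pool 483/647 = 74.7% → the domestic pool
The domestic pool wins overall and in every department group — no reversal.

Yes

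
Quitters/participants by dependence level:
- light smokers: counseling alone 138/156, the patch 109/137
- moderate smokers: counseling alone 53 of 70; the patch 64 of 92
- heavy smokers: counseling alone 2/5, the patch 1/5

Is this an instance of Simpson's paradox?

Light smokers: counseling alone 138/156 = 88.5%, the patch 109/137 = 79.6% → counseling alone
Moderate smokers: counseling alone 53/70 = 75.7%, the patch 64/92 = 69.6% → counseling alone
Heavy smokers: counseling alone 2/5 = 40.0%, the patch 1/5 = 20.0% → counseling alone
Overall: counseling alone 193/231 = 83.5%, the patch 174/234 = 74.4% → counseling alone
Counseling alone wins overall and in every dependence group — no reversal.

No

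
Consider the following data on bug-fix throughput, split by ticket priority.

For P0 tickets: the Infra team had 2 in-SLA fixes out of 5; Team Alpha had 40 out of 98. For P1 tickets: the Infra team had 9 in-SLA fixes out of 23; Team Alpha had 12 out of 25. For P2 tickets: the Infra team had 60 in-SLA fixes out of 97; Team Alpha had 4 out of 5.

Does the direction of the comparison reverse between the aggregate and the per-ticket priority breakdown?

P0: the Infra team 2/5 = 40.0%, Team Alpha 40/98 = 40.8% → Team Alpha
P1: the Infra team 9/23 = 39.1%, Team Alpha 12/25 = 48.0% → Team Alpha
P2: the Infra team 60/97 = 61.9%, Team Alpha 4/5 = 80.0% → Team Alpha
Overall: the Infra team 71/125 = 56.8%, Team Alpha 56/128 = 43.8% → the Infra team
Team Alpha wins each ticket group but the Infra team wins overall — the comparison reverses. Team Alpha's tickets skew toward P0, which has a lower base rate.

Yes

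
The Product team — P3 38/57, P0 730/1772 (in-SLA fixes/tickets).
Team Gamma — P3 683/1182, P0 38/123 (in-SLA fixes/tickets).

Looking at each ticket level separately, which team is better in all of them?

the Product team

P3: the Product team 38/57 = 66.7%, Team Gamma 683/1182 = 57.8% → the Product team
P0: the Product team 730/1772 = 41.2%, Team Gamma 38/123 = 30.9% → the Product team
The Product team has the higher rate in both groups.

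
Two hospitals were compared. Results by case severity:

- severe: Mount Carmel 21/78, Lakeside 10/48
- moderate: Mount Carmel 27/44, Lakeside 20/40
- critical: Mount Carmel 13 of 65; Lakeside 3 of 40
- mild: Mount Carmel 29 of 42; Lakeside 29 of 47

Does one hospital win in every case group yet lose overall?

No

Severe: Mount Carmel 21/78 = 26.9%, Lakeside 10/48 = 20.8% → Mount Carmel
Moderate: Mount Carmel 27/44 = 61.4%, Lakeside 20/40 = 50.0% → Mount Carmel
Critical: Mount Carmel 13/65 = 20.0%, Lakeside 3/40 = 7.5% → Mount Carmel
Mild: Mount Carmel 29/42 = 69.0%, Lakeside 29/47 = 61.7% → Mount Carmel
Overall: Mount Carmel 90/229 = 39.3%, Lakeside 62/175 = 35.4% → Mount Carmel
Mount Carmel wins overall and in every case group — no reversal.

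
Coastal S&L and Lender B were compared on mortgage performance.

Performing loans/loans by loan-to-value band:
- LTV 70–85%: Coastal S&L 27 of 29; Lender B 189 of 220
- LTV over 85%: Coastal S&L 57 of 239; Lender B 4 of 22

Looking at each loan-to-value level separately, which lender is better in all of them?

LTV 70–85%: Coastal S&L 27/29 = 93.1%, Lender B 189/220 = 85.9% → Coastal S&L
LTV over 85%: Coastal S&L 57/239 = 23.8%, Lender B 4/22 = 18.2% → Coastal S&L
Coastal S&L has the higher rate in both groups.

Coastal S&L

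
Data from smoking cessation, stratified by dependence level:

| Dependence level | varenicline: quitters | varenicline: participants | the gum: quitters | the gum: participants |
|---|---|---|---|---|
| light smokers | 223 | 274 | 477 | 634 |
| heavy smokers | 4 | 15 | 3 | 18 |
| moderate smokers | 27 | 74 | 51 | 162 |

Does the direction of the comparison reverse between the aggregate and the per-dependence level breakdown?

No

Light smokers: varenicline 223/274 = 81.4%, the gum 477/634 = 75.2% → varenicline
Heavy smokers: varenicline 4/15 = 26.7%, the gum 3/18 = 16.7% → varenicline
Moderate smokers: varenicline 27/74 = 36.5%, the gum 51/162 = 31.5% → varenicline
Overall: varenicline 254/363 = 70.0%, the gum 531/814 = 65.2% → varenicline
Varenicline wins overall and in every dependence group — no reversal.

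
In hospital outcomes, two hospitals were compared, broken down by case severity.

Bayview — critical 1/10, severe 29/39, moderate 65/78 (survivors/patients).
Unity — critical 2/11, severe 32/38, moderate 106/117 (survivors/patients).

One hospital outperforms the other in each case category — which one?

Unity

Critical: Bayview 1/10 = 10.0%, Unity 2/11 = 18.2% → Unity
Severe: Bayview 29/39 = 74.4%, Unity 32/38 = 84.2% → Unity
Moderate: Bayview 65/78 = 83.3%, Unity 106/117 = 90.6% → Unity
Unity has the higher rate in all 3 groups.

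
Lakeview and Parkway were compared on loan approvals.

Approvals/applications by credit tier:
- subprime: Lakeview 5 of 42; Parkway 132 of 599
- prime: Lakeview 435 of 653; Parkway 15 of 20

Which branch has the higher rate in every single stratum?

Parkway

Subprime: Lakeview 5/42 = 11.9%, Parkway 132/599 = 22.0% → Parkway
Prime: Lakeview 435/653 = 66.6%, Parkway 15/20 = 75.0% → Parkway
Parkway has the higher rate in both groups.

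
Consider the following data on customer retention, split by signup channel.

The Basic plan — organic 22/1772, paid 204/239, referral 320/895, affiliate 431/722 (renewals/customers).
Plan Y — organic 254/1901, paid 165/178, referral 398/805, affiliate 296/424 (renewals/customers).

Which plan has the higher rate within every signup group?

Plan Y

Organic: the Basic plan 22/1772 = 1.2%, Plan Y 254/1901 = 13.4% → Plan Y
Paid: the Basic plan 204/239 = 85.4%, Plan Y 165/178 = 92.7% → Plan Y
Referral: the Basic plan 320/895 = 35.8%, Plan Y 398/805 = 49.4% → Plan Y
Affiliate: the Basic plan 431/722 = 59.7%, Plan Y 296/424 = 69.8% → Plan Y
Plan Y has the higher rate in all 4 groups.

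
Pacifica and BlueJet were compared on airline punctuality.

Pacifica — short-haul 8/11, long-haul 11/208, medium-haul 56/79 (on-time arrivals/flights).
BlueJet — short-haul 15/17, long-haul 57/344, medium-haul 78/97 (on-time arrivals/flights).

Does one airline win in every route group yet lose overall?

Short-haul: Pacifica 8/11 = 72.7%, BlueJet 15/17 = 88.2% → BlueJet
Long-haul: Pacifica 11/208 = 5.3%, BlueJet 57/344 = 16.6% → BlueJet
Medium-haul: Pacifica 56/79 = 70.9%, BlueJet 78/97 = 80.4% → BlueJet
Overall: Pacifica 75/298 = 25.2%, BlueJet 150/458 = 32.8% → BlueJet
BlueJet wins overall and in every route group — no reversal.

No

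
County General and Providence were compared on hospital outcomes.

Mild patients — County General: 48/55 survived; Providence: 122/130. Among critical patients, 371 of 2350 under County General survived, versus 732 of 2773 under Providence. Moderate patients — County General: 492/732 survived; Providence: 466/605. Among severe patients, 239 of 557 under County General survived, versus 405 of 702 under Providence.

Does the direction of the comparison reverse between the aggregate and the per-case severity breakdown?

Mild: County General 48/55 = 87.3%, Providence 122/130 = 93.8% → Providence
Critical: County General 371/2350 = 15.8%, Providence 732/2773 = 26.4% → Providence
Moderate: County General 492/732 = 67.2%, Providence 466/605 = 77.0% → Providence
Severe: County General 239/557 = 42.9%, Providence 405/702 = 57.7% → Providence
Overall: County General 1150/3694 = 31.1%, Providence 1725/4210 = 41.0% → Providence
Providence wins overall and in every case group — no reversal.

No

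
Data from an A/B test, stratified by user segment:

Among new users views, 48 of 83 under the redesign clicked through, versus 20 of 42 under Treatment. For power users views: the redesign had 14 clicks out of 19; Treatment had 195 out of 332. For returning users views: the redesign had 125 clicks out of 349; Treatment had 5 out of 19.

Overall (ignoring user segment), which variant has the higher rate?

New users: the redesign 48/83 = 57.8%, Treatment 20/42 = 47.6% → the redesign
Power users: the redesign 14/19 = 73.7%, Treatment 195/332 = 58.7% → the redesign
Returning users: the redesign 125/349 = 35.8%, Treatment 5/19 = 26.3% → the redesign
Overall: the redesign 187/451 = 41.5%, Treatment 220/393 = 56.0% → Treatment
(The redesign wins every user group but Treatment wins overall — the redesign's views skew toward the low-rate returning users group.)

Treatment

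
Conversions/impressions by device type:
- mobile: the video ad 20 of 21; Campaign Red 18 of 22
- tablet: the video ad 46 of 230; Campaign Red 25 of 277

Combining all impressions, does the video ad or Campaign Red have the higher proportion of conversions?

Mobile: the video ad 20/21 = 95.2%, Campaign Red 18/22 = 81.8% → the video ad
Tablet: the video ad 46/230 = 20.0%, Campaign Red 25/277 = 9.0% → the video ad
Overall: the video ad 66/251 = 26.3%, Campaign Red 43/299 = 14.4% → the video ad

the video ad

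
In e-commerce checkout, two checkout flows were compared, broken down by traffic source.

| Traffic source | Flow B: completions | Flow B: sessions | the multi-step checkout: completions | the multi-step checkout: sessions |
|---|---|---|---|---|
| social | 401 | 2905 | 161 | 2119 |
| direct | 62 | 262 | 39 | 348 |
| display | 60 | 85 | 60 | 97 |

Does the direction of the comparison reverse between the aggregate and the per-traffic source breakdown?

No

Social: Flow B 401/2905 = 13.8%, the multi-step checkout 161/2119 = 7.6% → Flow B
Direct: Flow B 62/262 = 23.7%, the multi-step checkout 39/348 = 11.2% → Flow B
Display: Flow B 60/85 = 70.6%, the multi-step checkout 60/97 = 61.9% → Flow B
Overall: Flow B 523/3252 = 16.1%, the multi-step checkout 260/2564 = 10.1% → Flow B
Flow B wins overall and in every traffic group — no reversal.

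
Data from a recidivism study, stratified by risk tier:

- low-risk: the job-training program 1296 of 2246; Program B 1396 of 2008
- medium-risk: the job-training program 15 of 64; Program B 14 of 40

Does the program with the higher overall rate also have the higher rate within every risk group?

Yes

Low-risk: the job-training program 1296/2246 = 57.7%, Program B 1396/2008 = 69.5% → Program B
Medium-risk: the job-training program 15/64 = 23.4%, Program B 14/40 = 35.0% → Program B
Overall: the job-training program 1311/2310 = 56.8%, Program B 1410/2048 = 68.8% → Program B
Program B wins overall and in every risk group — no reversal.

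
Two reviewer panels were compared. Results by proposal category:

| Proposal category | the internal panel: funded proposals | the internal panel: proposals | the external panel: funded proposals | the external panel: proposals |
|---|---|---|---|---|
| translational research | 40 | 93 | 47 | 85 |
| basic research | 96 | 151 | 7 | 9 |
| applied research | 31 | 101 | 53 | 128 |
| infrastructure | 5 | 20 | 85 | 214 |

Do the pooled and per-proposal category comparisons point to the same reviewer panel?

Translational research: the internal panel 40/93 = 43.0%, the external panel 47/85 = 55.3% → the external panel
Basic research: the internal panel 96/151 = 63.6%, the external panel 7/9 = 77.8% → the external panel
Applied research: the internal panel 31/101 = 30.7%, the external panel 53/128 = 41.4% → the external panel
Infrastructure: the internal panel 5/20 = 25.0%, the external panel 85/214 = 39.7% → the external panel
Overall: the internal panel 172/365 = 47.1%, the external panel 192/436 = 44.0% → the internal panel
The external panel wins each proposal group but the internal panel wins overall — the comparison reverses. The external panel's proposals skew toward infrastructure, which has a lower base rate.

No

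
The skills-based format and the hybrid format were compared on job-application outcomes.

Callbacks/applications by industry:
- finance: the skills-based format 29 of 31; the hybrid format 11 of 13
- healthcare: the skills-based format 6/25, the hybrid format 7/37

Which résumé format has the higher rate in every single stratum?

Finance: the skills-based format 29/31 = 93.5%, the hybrid format 11/13 = 84.6% → the skills-based format
Healthcare: the skills-based format 6/25 = 24.0%, the hybrid format 7/37 = 18.9% → the skills-based format
The skills-based format has the higher rate in both groups.

the skills-based format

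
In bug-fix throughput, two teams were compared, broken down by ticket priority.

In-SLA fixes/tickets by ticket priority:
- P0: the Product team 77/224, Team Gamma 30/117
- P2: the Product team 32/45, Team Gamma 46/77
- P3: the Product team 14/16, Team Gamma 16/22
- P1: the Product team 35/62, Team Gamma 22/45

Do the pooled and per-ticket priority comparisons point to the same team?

Yes

P0: the Product team 77/224 = 34.4%, Team Gamma 30/117 = 25.6% → the Product team
P2: the Product team 32/45 = 71.1%, Team Gamma 46/77 = 59.7% → the Product team
P3: the Product team 14/16 = 87.5%, Team Gamma 16/22 = 72.7% → the Product team
P1: the Product team 35/62 = 56.5%, Team Gamma 22/45 = 48.9% → the Product team
Overall: the Product team 158/347 = 45.5%, Team Gamma 114/261 = 43.7% → the Product team
The Product team wins overall and in every ticket group — no reversal.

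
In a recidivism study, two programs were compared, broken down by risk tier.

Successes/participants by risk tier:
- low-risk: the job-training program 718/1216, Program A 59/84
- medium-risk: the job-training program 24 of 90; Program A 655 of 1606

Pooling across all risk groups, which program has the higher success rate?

the job-training program

Low-risk: the job-training program 718/1216 = 59.0%, Program A 59/84 = 70.2% → Program A
Medium-risk: the job-training program 24/90 = 26.7%, Program A 655/1606 = 40.8% → Program A
Overall: the job-training program 742/1306 = 56.8%, Program A 714/1690 = 42.2% → the job-training program
(Program A wins every risk group but the job-training program wins overall — Program A's participants skew toward the low-rate medium-risk group.)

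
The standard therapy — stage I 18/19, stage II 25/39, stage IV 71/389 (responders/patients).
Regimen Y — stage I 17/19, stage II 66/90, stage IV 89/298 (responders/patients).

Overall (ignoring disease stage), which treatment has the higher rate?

Regimen Y

Stage I: the standard therapy 18/19 = 94.7%, Regimen Y 17/19 = 89.5% → the standard therapy
Stage II: the standard therapy 25/39 = 64.1%, Regimen Y 66/90 = 73.3% → Regimen Y
Stage IV: the standard therapy 71/389 = 18.3%, Regimen Y 89/298 = 29.9% → Regimen Y
Overall: the standard therapy 114/447 = 25.5%, Regimen Y 172/407 = 42.3% → Regimen Y
(Neither sweeps every disease group, but Regimen Y has the higher pooled rate.)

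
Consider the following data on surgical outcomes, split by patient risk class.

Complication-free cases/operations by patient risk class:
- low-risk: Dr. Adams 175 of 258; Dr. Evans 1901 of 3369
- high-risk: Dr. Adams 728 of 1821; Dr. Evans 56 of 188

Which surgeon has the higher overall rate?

Low-risk: Dr. Adams 175/258 = 67.8%, Dr. Evans 1901/3369 = 56.4% → Dr. Adams
High-risk: Dr. Adams 728/1821 = 40.0%, Dr. Evans 56/188 = 29.8% → Dr. Adams
Overall: Dr. Adams 903/2079 = 43.4%, Dr. Evans 1957/3557 = 55.0% → Dr. Evans
(Dr. Adams wins every patient risk group but Dr. Evans wins overall — Dr. Adams's operations skew toward the low-rate high-risk group.)

Dr. Evans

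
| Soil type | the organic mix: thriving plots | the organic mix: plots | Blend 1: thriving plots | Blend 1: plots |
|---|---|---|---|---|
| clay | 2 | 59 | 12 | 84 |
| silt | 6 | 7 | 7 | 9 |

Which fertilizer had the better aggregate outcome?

Clay: the organic mix 2/59 = 3.4%, Blend 1 12/84 = 14.3% → Blend 1
Silt: the organic mix 6/7 = 85.7%, Blend 1 7/9 = 77.8% → the organic mix
Overall: the organic mix 8/66 = 12.1%, Blend 1 19/93 = 20.4% → Blend 1
(Neither sweeps every soil group, but Blend 1 has the higher pooled rate.)

Blend 1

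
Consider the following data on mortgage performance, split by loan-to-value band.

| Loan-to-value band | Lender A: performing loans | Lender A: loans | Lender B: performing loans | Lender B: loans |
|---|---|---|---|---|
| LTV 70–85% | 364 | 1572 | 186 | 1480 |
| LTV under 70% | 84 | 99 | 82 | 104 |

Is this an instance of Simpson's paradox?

No

LTV 70–85%: Lender A 364/1572 = 23.2%, Lender B 186/1480 = 12.6% → Lender A
LTV under 70%: Lender A 84/99 = 84.8%, Lender B 82/104 = 78.8% → Lender A
Overall: Lender A 448/1671 = 26.8%, Lender B 268/1584 = 16.9% → Lender A
Lender A wins overall and in every loan-to-value group — no reversal.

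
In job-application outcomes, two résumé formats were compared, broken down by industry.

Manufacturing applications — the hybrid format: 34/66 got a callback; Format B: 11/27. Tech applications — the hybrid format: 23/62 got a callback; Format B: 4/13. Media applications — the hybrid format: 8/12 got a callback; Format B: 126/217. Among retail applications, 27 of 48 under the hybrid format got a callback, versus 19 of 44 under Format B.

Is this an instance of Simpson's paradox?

Manufacturing: the hybrid format 34/66 = 51.5%, Format B 11/27 = 40.7% → the hybrid format
Tech: the hybrid format 23/62 = 37.1%, Format B 4/13 = 30.8% → the hybrid format
Media: the hybrid format 8/12 = 66.7%, Format B 126/217 = 58.1% → the hybrid format
Retail: the hybrid format 27/48 = 56.2%, Format B 19/44 = 43.2% → the hybrid format
Overall: the hybrid format 92/188 = 48.9%, Format B 160/301 = 53.2% → Format B
The hybrid format wins each industry group but Format B wins overall — the comparison reverses. The hybrid format's applications skew toward tech, which has a lower base rate.

Yes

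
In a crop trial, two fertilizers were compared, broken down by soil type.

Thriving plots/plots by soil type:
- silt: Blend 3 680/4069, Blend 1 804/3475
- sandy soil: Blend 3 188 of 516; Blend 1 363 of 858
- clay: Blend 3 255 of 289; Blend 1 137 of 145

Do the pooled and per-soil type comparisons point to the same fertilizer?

Yes

Silt: Blend 3 680/4069 = 16.7%, Blend 1 804/3475 = 23.1% → Blend 1
Sandy soil: Blend 3 188/516 = 36.4%, Blend 1 363/858 = 42.3% → Blend 1
Clay: Blend 3 255/289 = 88.2%, Blend 1 137/145 = 94.5% → Blend 1
Overall: Blend 3 1123/4874 = 23.0%, Blend 1 1304/4478 = 29.1% → Blend 1
Blend 1 wins overall and in every soil group — no reversal.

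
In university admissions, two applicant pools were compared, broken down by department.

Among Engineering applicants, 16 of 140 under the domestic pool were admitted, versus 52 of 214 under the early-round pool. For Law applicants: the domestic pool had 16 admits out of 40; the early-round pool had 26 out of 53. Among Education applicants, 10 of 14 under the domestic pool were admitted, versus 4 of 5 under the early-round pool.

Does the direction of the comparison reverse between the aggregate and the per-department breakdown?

Engineering: the domestic pool 16/140 = 11.4%, the early-round pool 52/214 = 24.3% → the early-round pool
Law: the domestic pool 16/40 = 40.0%, the early-round pool 26/53 = 49.1% → the early-round pool
Education: the domestic pool 10/14 = 71.4%, the early-round pool 4/5 = 80.0% → the early-round pool
Overall: the domestic pool 42/194 = 21.6%, the early-round pool 82/272 = 30.1% → the early-round pool
The early-round pool wins overall and in every department group — no reversal.

No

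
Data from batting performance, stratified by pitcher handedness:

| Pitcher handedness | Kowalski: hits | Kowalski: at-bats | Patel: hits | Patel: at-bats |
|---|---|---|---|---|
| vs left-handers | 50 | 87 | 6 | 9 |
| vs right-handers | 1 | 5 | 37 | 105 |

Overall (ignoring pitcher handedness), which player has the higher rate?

Vs left-handers: Kowalski 50/87 = 57.5%, Patel 6/9 = 66.7% → Patel
Vs right-handers: Kowalski 1/5 = 20.0%, Patel 37/105 = 35.2% → Patel
Overall: Kowalski 51/92 = 55.4%, Patel 43/114 = 37.7% → Kowalski
(Patel wins every pitcher group but Kowalski wins overall — Patel's at-bats skew toward the low-rate vs right-handers group.)

Kowalski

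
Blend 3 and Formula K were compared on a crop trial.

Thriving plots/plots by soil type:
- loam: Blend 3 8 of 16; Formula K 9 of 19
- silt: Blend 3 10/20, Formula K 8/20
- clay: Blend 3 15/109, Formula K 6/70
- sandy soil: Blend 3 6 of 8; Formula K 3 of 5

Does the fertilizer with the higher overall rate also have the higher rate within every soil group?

Loam: Blend 3 8/16 = 50.0%, Formula K 9/19 = 47.4% → Blend 3
Silt: Blend 3 10/20 = 50.0%, Formula K 8/20 = 40.0% → Blend 3
Clay: Blend 3 15/109 = 13.8%, Formula K 6/70 = 8.6% → Blend 3
Sandy soil: Blend 3 6/8 = 75.0%, Formula K 3/5 = 60.0% → Blend 3
Overall: Blend 3 39/153 = 25.5%, Formula K 26/114 = 22.8% → Blend 3
Blend 3 wins overall and in every soil group — no reversal.

Yes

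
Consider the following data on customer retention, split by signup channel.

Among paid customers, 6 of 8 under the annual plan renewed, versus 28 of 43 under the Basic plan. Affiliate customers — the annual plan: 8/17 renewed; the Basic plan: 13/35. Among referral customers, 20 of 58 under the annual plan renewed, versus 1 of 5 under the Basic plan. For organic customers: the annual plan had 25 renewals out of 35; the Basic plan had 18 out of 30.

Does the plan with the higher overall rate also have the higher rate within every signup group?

Paid: the annual plan 6/8 = 75.0%, the Basic plan 28/43 = 65.1% → the annual plan
Affiliate: the annual plan 8/17 = 47.1%, the Basic plan 13/35 = 37.1% → the annual plan
Referral: the annual plan 20/58 = 34.5%, the Basic plan 1/5 = 20.0% → the annual plan
Organic: the annual plan 25/35 = 71.4%, the Basic plan 18/30 = 60.0% → the annual plan
Overall: the annual plan 59/118 = 50.0%, the Basic plan 60/113 = 53.1% → the Basic plan
The annual plan wins each signup group but the Basic plan wins overall — the comparison reverses. The annual plan's customers skew toward referral, which has a lower base rate.

No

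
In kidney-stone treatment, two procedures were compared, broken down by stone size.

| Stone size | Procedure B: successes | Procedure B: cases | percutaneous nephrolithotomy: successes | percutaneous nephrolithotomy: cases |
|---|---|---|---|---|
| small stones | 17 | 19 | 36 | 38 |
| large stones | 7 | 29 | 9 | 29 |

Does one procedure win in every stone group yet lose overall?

No

Small stones: Procedure B 17/19 = 89.5%, percutaneous nephrolithotomy 36/38 = 94.7% → percutaneous nephrolithotomy
Large stones: Procedure B 7/29 = 24.1%, percutaneous nephrolithotomy 9/29 = 31.0% → percutaneous nephrolithotomy
Overall: Procedure B 24/48 = 50.0%, percutaneous nephrolithotomy 45/67 = 67.2% → percutaneous nephrolithotomy
Percutaneous nephrolithotomy wins overall and in every stone group — no reversal.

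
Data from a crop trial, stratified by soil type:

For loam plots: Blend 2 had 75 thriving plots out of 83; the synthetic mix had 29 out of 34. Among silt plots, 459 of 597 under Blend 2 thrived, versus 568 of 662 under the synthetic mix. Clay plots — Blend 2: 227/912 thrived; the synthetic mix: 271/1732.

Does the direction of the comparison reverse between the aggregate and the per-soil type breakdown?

No

Loam: Blend 2 75/83 = 90.4%, the synthetic mix 29/34 = 85.3% → Blend 2
Silt: Blend 2 459/597 = 76.9%, the synthetic mix 568/662 = 85.8% → the synthetic mix
Clay: Blend 2 227/912 = 24.9%, the synthetic mix 271/1732 = 15.6% → Blend 2
Overall: Blend 2 761/1592 = 47.8%, the synthetic mix 868/2428 = 35.7% → Blend 2
Neither sweeps: Blend 2 wins 2 of 3 groups, the synthetic mix wins 1. Blend 2 wins overall but not every group — no Simpson reversal.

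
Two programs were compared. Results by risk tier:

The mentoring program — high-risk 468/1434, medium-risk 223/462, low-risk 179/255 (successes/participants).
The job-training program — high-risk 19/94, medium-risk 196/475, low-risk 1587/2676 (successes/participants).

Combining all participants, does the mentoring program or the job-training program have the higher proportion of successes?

High-risk: the mentoring program 468/1434 = 32.6%, the job-training program 19/94 = 20.2% → the mentoring program
Medium-risk: the mentoring program 223/462 = 48.3%, the job-training program 196/475 = 41.3% → the mentoring program
Low-risk: the mentoring program 179/255 = 70.2%, the job-training program 1587/2676 = 59.3% → the mentoring program
Overall: the mentoring program 870/2151 = 40.4%, the job-training program 1802/3245 = 55.5% → the job-training program
(The mentoring program wins every risk group but the job-training program wins overall — the mentoring program's participants skew toward the low-rate high-risk group.)

the job-training program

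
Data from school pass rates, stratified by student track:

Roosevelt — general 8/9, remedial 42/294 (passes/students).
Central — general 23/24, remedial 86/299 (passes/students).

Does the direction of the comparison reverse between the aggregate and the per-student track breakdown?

General: Roosevelt 8/9 = 88.9%, Central 23/24 = 95.8% → Central
Remedial: Roosevelt 42/294 = 14.3%, Central 86/299 = 28.8% → Central
Overall: Roosevelt 50/303 = 16.5%, Central 109/323 = 33.7% → Central
Central wins overall and in every student group — no reversal.

No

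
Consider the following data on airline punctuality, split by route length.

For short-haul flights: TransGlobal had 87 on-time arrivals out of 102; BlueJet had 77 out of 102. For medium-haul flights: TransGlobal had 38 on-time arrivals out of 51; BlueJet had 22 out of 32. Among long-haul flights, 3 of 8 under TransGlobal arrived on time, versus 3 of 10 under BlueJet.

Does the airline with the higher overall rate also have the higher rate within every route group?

Yes

Short-haul: TransGlobal 87/102 = 85.3%, BlueJet 77/102 = 75.5% → TransGlobal
Medium-haul: TransGlobal 38/51 = 74.5%, BlueJet 22/32 = 68.8% → TransGlobal
Long-haul: TransGlobal 3/8 = 37.5%, BlueJet 3/10 = 30.0% → TransGlobal
Overall: TransGlobal 128/161 = 79.5%, BlueJet 102/144 = 70.8% → TransGlobal
TransGlobal wins overall and in every route group — no reversal.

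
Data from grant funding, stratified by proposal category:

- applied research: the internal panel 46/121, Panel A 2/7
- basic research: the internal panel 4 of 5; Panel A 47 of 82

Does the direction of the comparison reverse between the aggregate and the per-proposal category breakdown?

Applied research: the internal panel 46/121 = 38.0%, Panel A 2/7 = 28.6% → the internal panel
Basic research: the internal panel 4/5 = 80.0%, Panel A 47/82 = 57.3% → the internal panel
Overall: the internal panel 50/126 = 39.7%, Panel A 49/89 = 55.1% → Panel A
The internal panel wins each proposal group but Panel A wins overall — the comparison reverses. The internal panel's proposals skew toward applied research, which has a lower base rate.

Yes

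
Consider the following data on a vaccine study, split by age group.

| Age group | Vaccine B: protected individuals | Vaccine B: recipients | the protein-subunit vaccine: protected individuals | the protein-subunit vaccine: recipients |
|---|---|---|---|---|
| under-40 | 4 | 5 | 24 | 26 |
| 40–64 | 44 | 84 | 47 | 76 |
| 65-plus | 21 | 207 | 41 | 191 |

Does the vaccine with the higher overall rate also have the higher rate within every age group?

Yes

Under-40: Vaccine B 4/5 = 80.0%, the protein-subunit vaccine 24/26 = 92.3% → the protein-subunit vaccine
40–64: Vaccine B 44/84 = 52.4%, the protein-subunit vaccine 47/76 = 61.8% → the protein-subunit vaccine
65-plus: Vaccine B 21/207 = 10.1%, the protein-subunit vaccine 41/191 = 21.5% → the protein-subunit vaccine
Overall: Vaccine B 69/296 = 23.3%, the protein-subunit vaccine 112/293 = 38.2% → the protein-subunit vaccine
The protein-subunit vaccine wins overall and in every age group — no reversal.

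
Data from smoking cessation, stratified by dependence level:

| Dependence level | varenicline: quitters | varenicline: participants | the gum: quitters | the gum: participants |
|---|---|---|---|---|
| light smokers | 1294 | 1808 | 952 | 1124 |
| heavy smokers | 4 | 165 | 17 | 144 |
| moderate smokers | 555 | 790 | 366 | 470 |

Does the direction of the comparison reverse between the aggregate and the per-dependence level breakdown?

Light smokers: varenicline 1294/1808 = 71.6%, the gum 952/1124 = 84.7% → the gum
Heavy smokers: varenicline 4/165 = 2.4%, the gum 17/144 = 11.8% → the gum
Moderate smokers: varenicline 555/790 = 70.3%, the gum 366/470 = 77.9% → the gum
Overall: varenicline 1853/2763 = 67.1%, the gum 1335/1738 = 76.8% → the gum
The gum wins overall and in every dependence group — no reversal.

No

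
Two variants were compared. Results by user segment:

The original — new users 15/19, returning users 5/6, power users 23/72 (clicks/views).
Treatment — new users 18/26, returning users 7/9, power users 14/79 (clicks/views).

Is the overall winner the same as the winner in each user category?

Yes

New users: the original 15/19 = 78.9%, Treatment 18/26 = 69.2% → the original
Returning users: the original 5/6 = 83.3%, Treatment 7/9 = 77.8% → the original
Power users: the original 23/72 = 31.9%, Treatment 14/79 = 17.7% → the original
Overall: the original 43/97 = 44.3%, Treatment 39/114 = 34.2% → the original
The original wins overall and in every user group — no reversal.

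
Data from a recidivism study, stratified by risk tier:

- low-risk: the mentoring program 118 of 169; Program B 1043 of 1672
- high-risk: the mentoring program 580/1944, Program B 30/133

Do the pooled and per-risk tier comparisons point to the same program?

Low-risk: the mentoring program 118/169 = 69.8%, Program B 1043/1672 = 62.4% → the mentoring program
High-risk: the mentoring program 580/1944 = 29.8%, Program B 30/133 = 22.6% → the mentoring program
Overall: the mentoring program 698/2113 = 33.0%, Program B 1073/1805 = 59.4% → Program B
The mentoring program wins each risk group but Program B wins overall — the comparison reverses. The mentoring program's participants skew toward high-risk, which has a lower base rate.

No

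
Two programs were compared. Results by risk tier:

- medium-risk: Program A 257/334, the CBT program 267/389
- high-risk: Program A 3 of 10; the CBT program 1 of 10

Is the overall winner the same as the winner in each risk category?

Medium-risk: Program A 257/334 = 76.9%, the CBT program 267/389 = 68.6% → Program A
High-risk: Program A 3/10 = 30.0%, the CBT program 1/10 = 10.0% → Program A
Overall: Program A 260/344 = 75.6%, the CBT program 268/399 = 67.2% → Program A
Program A wins overall and in every risk group — no reversal.

Yes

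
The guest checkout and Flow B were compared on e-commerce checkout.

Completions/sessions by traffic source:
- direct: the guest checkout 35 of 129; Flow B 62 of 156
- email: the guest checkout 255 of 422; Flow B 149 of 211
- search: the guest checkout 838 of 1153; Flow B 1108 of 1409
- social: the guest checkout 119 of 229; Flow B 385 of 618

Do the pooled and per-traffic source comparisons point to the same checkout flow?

Yes

Direct: the guest checkout 35/129 = 27.1%, Flow B 62/156 = 39.7% → Flow B
Email: the guest checkout 255/422 = 60.4%, Flow B 149/211 = 70.6% → Flow B
Search: the guest checkout 838/1153 = 72.7%, Flow B 1108/1409 = 78.6% → Flow B
Social: the guest checkout 119/229 = 52.0%, Flow B 385/618 = 62.3% → Flow B
Overall: the guest checkout 1247/1933 = 64.5%, Flow B 1704/2394 = 71.2% → Flow B
Flow B wins overall and in every traffic group — no reversal.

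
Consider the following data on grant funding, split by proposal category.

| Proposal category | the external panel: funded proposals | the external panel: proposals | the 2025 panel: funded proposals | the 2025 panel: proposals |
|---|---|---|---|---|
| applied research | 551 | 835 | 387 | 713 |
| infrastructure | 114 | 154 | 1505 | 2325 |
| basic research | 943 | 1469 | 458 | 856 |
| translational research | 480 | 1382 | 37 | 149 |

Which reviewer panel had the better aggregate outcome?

the 2025 panel

Applied research: the external panel 551/835 = 66.0%, the 2025 panel 387/713 = 54.3% → the external panel
Infrastructure: the external panel 114/154 = 74.0%, the 2025 panel 1505/2325 = 64.7% → the external panel
Basic research: the external panel 943/1469 = 64.2%, the 2025 panel 458/856 = 53.5% → the external panel
Translational research: the external panel 480/1382 = 34.7%, the 2025 panel 37/149 = 24.8% → the external panel
Overall: the external panel 2088/3840 = 54.4%, the 2025 panel 2387/4043 = 59.0% → the 2025 panel
(The external panel wins every proposal group but the 2025 panel wins overall — the external panel's proposals skew toward the low-rate translational research group.)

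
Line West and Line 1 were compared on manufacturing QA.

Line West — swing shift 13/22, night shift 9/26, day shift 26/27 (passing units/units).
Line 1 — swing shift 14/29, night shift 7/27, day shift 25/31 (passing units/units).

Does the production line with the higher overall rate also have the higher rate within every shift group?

Swing shift: Line West 13/22 = 59.1%, Line 1 14/29 = 48.3% → Line West
Night shift: Line West 9/26 = 34.6%, Line 1 7/27 = 25.9% → Line West
Day shift: Line West 26/27 = 96.3%, Line 1 25/31 = 80.6% → Line West
Overall: Line West 48/75 = 64.0%, Line 1 46/87 = 52.9% → Line West
Line West wins overall and in every shift group — no reversal.

Yes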